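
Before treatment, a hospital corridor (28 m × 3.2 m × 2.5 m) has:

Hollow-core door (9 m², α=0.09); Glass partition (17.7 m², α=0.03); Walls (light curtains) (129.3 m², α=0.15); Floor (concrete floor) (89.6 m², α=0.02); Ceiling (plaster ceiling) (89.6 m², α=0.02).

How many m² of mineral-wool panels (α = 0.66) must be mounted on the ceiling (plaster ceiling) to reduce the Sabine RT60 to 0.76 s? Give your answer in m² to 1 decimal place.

Equivalent absorption area: A₁ = 9×0.09 + 17.7×0.03 + 129.3×0.15 + 89.6×0.02 + 89.6×0.02 = 24.320 m².
Required A₂ = 0.161·224/0.76 = 47.453 sabins.
Absorption to add: 47.453 − 24.320 = 23.133 sabins.
Net gain per m²: Δα = 0.66 − 0.02 = 0.64.
Area = ΔA/Δα = 23.133/0.64 = 36.1 m².

36.1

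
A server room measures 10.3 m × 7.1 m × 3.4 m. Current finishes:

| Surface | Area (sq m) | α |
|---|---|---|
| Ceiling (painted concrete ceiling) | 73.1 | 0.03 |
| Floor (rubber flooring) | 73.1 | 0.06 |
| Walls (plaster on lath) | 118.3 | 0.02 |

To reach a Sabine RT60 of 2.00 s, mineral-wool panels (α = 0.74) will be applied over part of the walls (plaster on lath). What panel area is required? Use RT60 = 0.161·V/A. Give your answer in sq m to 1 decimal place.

Equivalent absorption area: A₁ = 73.1×0.03 + 73.1×0.06 + 118.3×0.02 = 8.945 sq m.
Required A₂ = 0.161·248.642/2.00 = 20.016 sabins.
Absorption to add: 20.016 − 8.945 = 11.071 sabins.
Net gain per sq m: Δα = 0.74 − 0.02 = 0.72.
Area = ΔA/Δα = 11.071/0.72 = 15.4 sq m.

15.4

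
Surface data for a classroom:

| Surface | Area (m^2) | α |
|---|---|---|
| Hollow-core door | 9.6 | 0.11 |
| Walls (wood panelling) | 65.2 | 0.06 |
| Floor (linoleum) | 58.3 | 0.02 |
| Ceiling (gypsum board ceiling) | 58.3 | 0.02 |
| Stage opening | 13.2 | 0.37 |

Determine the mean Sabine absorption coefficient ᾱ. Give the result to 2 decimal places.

0.06

Total surface area S = 204.6 m^2.
A = 9.6×0.11 + 65.2×0.06 + 58.3×0.02 + 58.3×0.02 + 13.2×0.37 = 12.184 sabins.
ᾱ = A/S = 0.06.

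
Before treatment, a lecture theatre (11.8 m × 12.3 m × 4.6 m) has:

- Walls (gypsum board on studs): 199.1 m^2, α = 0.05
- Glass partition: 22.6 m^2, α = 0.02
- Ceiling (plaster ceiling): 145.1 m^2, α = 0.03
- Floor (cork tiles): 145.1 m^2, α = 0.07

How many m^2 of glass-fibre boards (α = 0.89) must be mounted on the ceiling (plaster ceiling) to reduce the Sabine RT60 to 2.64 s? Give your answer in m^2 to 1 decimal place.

18.4

Total absorption A₁ = 199.1*0.05 + 22.6*0.02 + 145.1*0.03 + 145.1*0.07
  = 9.955 + 0.452 + 4.353 + 10.157 = 24.917 m^2 sabins.
V = 667.644 m³. Target absorption A₂ = 0.161 × 667.644 / 2.64 = 40.716 sabins.
ΔA needed = 40.716 − 24.917 = 15.799 sabins.
Net gain per m^2: Δα = 0.89 − 0.03 = 0.86.
Area = ΔA/Δα = 15.799/0.86 = 18.4 m^2.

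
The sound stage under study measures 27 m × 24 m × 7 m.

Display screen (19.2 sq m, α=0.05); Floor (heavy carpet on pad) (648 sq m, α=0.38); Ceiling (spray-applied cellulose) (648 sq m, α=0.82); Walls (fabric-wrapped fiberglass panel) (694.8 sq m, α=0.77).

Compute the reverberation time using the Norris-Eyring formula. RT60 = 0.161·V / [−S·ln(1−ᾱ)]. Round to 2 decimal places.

0.34 seconds

S = Σ Sᵢ = 2010.0 sq m.
Absorption A = 19.2·0.05 + 648·0.38 + 648·0.82 + 694.8·0.77 = 1313.556 sabins.
ᾱ = 1313.556 / 2010.0 = 0.6535.
−S·ln(1−ᾱ) = −2010.0 × ln(1 − 0.6535) = 2130.344.
V = 27 × 24 × 7 = 4536 m³.
RT60 = 0.161 × 4536 / 2130.344 = 0.34 s.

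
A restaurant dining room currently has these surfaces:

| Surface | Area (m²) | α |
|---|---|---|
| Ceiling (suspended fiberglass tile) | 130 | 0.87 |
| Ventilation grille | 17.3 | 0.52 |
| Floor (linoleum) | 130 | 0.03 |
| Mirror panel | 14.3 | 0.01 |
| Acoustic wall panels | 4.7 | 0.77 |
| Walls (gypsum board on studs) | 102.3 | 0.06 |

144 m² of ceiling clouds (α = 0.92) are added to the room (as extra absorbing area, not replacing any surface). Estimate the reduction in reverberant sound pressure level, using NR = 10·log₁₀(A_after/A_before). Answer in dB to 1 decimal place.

Total absorption A_before = 130*0.87 + 17.3*0.52 + 130*0.03 + 14.3*0.01 + 4.7*0.77 + 102.3*0.06
  = 113.100 + 8.996 + 3.900 + 0.143 + 3.619 + 6.138 = 135.896 m² sabins.
Added absorption = 144 × 0.92 = 132.480 sabins.
A_after = 135.896 + 132.480 = 268.376 sabins.
Reduction = 10 log₁₀(A_after/A_before) = 10 log₁₀(1.9749) = 3.0 dB.

3.0 dB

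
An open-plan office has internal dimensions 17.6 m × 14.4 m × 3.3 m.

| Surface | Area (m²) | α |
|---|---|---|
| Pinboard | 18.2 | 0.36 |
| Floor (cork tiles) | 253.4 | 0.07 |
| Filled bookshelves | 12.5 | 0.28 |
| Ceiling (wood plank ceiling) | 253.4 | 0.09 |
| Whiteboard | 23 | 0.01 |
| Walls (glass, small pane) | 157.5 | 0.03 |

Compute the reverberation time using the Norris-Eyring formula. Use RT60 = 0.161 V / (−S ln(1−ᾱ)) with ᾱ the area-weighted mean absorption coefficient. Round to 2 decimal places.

2.33 s

S = Σ Sᵢ = 718.0 m².
Absorption A = 18.2×0.36 + 253.4×0.07 + 12.5×0.28 + 253.4×0.09 + 23×0.01 + 157.5×0.03 = 55.551 sabins.
ᾱ = 55.551 / 718.0 = 0.0774.
−S·ln(1−ᾱ) = −718.0 × ln(1 − 0.0774) = 57.842.
V = 17.6 × 14.4 × 3.3 = 836.352 m³.
T = 0.161·V/[−S·ln(1−ᾱ)] = 0.161·836.352/57.842 = 2.33 s.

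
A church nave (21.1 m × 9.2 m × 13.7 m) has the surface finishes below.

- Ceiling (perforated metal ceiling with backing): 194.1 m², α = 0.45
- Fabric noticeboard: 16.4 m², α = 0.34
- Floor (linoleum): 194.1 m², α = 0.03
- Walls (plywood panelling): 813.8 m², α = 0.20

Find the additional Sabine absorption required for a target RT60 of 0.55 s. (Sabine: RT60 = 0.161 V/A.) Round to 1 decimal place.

A₁ = Σ Sᵢαᵢ = 194.1×0.45 + 16.4×0.34 + 194.1×0.03 + 813.8×0.20 = 261.504 sabins.
For T = 0.55 s, need A₂ = 0.161·V/T = 0.161·2659.444/0.55 = 778.492 sabins.
Additional absorption ΔA = 778.492 − 261.504 = 517.0 sabins.

517.0 sabins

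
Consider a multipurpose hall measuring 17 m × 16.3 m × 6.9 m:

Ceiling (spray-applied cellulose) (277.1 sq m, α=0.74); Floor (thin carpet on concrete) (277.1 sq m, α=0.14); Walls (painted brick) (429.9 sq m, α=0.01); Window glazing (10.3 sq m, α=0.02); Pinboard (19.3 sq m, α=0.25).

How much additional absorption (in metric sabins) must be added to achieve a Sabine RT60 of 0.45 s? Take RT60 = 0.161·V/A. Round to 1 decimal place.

430.9 sabins

Equivalent absorption area: A₁ = 277.1*0.74 + 277.1*0.14 + 429.9*0.01 + 10.3*0.02 + 19.3*0.25 = 253.178 sq m.
Target A₂ = 0.161·1911.99/0.45 = 684.068 sabins (V = 1911.99 m³).
ΔA = A₂ − A₁ = 684.068 − 253.178 = 430.9 sabins.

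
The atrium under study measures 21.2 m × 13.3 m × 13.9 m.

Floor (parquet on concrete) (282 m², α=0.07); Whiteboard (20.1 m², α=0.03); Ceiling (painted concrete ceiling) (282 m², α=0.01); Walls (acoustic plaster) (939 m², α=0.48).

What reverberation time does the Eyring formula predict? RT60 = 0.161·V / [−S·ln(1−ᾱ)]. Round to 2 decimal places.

1.11 s

S = Σ Sᵢ = 1523.1 m².
Absorption A = 282×0.07 + 20.1×0.03 + 282×0.01 + 939×0.48 = 473.883 sabins.
Mean coefficient ᾱ = A/S = 0.3111.
−S·ln(1−ᾱ) = −1523.1 × ln(1 − 0.3111) = 567.597.
V = 21.2 × 13.3 × 13.9 = 3919.244 m³.
T = 0.161·V/[−S·ln(1−ᾱ)] = 0.161·3919.244/567.597 = 1.11 s.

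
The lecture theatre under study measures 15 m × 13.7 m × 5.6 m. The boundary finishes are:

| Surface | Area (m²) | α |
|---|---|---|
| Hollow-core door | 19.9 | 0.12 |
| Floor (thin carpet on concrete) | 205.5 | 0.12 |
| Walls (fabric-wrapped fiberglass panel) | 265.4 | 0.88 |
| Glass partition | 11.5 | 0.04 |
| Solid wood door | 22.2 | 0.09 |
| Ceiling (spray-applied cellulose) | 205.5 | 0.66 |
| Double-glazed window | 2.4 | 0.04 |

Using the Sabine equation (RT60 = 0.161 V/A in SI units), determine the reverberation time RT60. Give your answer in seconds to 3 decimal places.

0.465 sec

Equivalent absorption area: A = 19.9·0.12 + 205.5·0.12 + 265.4·0.88 + 11.5·0.04 + 22.2·0.09 + 205.5·0.66 + 2.4·0.04 = 398.784 m².
V = 15·13.7·5.6 = 1150.8 m³.
Sabine: RT60 = 0.161 × 1150.8 / 398.784 = 0.465 s.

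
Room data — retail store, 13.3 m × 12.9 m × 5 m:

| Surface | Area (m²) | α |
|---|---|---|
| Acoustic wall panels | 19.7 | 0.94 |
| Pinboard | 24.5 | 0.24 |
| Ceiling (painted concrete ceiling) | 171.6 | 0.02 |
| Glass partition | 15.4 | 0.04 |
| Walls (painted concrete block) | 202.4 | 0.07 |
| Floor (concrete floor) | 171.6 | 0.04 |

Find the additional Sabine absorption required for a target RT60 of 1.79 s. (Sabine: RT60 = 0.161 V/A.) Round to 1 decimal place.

Total absorption A₁ = 19.7*0.94 + 24.5*0.24 + 171.6*0.02 + 15.4*0.04 + 202.4*0.07 + 171.6*0.04
  = 18.518 + 5.880 + 3.432 + 0.616 + 14.168 + 6.864 = 49.478 m² sabins.
For T = 1.79 s, need A₂ = 0.161·V/T = 0.161·857.85/1.79 = 77.159 sabins.
Additional absorption ΔA = 77.159 − 49.478 = 27.7 sabins.

27.7 sabins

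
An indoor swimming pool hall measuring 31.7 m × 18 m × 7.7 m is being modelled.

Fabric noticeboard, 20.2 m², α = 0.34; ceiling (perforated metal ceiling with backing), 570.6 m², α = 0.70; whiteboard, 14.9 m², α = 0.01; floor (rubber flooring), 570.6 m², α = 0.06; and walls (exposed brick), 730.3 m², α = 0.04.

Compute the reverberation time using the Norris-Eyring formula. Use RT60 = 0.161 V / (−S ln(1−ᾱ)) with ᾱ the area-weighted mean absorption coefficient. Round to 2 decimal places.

S = Σ Sᵢ = 1906.6 m².
Absorption A = 20.2·0.34 + 570.6·0.70 + 14.9·0.01 + 570.6·0.06 + 730.3·0.04 = 469.885 sabins.
ᾱ = 469.885 / 1906.6 = 0.2465.
Eyring denominator: −S ln(1−ᾱ) = 539.618.
V = 31.7 × 18 × 7.7 = 4393.62 m³.
T = 0.161·V/[−S·ln(1−ᾱ)] = 0.161·4393.62/539.618 = 1.31 s.

1.31 s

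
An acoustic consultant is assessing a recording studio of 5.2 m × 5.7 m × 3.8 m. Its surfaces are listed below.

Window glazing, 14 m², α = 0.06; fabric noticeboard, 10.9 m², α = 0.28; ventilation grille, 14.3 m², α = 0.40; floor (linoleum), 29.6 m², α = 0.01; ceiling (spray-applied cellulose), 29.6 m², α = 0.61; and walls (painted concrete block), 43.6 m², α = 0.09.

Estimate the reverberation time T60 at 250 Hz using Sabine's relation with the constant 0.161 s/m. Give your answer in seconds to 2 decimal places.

0.57 sec

Total absorption A = 14·0.06 + 10.9·0.28 + 14.3·0.40 + 29.6·0.01 + 29.6·0.61 + 43.6·0.09
  = 0.840 + 3.052 + 5.720 + 0.296 + 18.056 + 3.924 = 31.888 m² sabins.
Volume V = 5.2 × 5.7 × 3.8 = 112.632 m³.
T = 0.161 V/A = 0.161·112.632/31.888 = 0.57 s.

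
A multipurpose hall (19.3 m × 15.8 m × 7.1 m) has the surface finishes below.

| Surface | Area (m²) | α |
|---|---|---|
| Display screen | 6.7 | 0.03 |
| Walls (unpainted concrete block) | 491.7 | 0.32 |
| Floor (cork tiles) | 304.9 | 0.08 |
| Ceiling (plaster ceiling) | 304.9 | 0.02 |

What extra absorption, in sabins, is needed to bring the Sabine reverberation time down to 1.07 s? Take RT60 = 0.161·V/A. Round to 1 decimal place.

Equivalent absorption area: A₁ = 6.7*0.03 + 491.7*0.32 + 304.9*0.08 + 304.9*0.02 = 188.035 m².
Target A₂ = 0.161·2165.074/1.07 = 325.773 sabins (V = 2165.074 m³).
ΔA = A₂ − A₁ = 325.773 − 188.035 = 137.7 sabins.

137.7 sabins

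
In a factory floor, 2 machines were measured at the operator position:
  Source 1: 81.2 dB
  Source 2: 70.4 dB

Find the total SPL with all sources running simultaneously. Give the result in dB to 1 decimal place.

Converting to relative power and adding: 10^(81.2/10) + 10^(70.4/10) = 1.428e+08.
Back to dB: 10·log₁₀ Σ = 81.5 dB.

81.5 dB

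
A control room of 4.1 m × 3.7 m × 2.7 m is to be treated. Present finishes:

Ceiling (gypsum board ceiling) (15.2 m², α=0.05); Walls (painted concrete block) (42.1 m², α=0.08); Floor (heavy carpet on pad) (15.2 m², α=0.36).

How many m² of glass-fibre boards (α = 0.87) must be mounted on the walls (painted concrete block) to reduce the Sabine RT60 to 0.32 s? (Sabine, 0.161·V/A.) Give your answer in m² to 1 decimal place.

13.9

Equivalent absorption area: A₁ = 15.2×0.05 + 42.1×0.08 + 15.2×0.36 = 9.600 m².
V = 40.959 m³. Target absorption A₂ = 0.161 × 40.959 / 0.32 = 20.607 sabins.
ΔA needed = 20.607 − 9.600 = 11.007 sabins.
Each m² of panel replacing the walls (painted concrete block) adds (0.87 − 0.08) = 0.79 sabins.
Panel area = 11.007 / 0.79 = 13.9 m².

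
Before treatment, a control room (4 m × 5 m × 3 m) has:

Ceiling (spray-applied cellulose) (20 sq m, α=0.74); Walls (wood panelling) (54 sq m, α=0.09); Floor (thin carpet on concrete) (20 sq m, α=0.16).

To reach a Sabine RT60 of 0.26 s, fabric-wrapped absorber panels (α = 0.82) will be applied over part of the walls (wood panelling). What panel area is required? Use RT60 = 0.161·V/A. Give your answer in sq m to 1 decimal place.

19.6

Equivalent absorption area: A₁ = 20*0.74 + 54*0.09 + 20*0.16 = 22.860 sq m.
V = 60 m³. Target absorption A₂ = 0.161 × 60 / 0.26 = 37.154 sabins.
ΔA needed = 37.154 − 22.860 = 14.294 sabins.
Net gain per sq m: Δα = 0.82 − 0.09 = 0.73.
Panel area = 14.294 / 0.73 = 19.6 sq m.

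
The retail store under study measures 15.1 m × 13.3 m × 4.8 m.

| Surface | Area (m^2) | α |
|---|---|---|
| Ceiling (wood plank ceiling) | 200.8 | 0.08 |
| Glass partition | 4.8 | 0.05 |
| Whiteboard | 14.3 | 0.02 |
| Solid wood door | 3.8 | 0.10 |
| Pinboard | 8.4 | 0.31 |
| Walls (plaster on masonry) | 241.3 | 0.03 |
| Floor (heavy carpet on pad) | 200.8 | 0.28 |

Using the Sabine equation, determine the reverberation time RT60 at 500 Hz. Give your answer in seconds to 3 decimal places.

Total absorption A = 200.8×0.08 + 4.8×0.05 + 14.3×0.02 + 3.8×0.10 + 8.4×0.31 + 241.3×0.03 + 200.8×0.28
  = 16.064 + 0.240 + 0.286 + 0.380 + 2.604 + 7.239 + 56.224 = 83.037 m^2 sabins.
V = 15.1·13.3·4.8 = 963.984 m³.
T = 0.161 V/A = 0.161·963.984/83.037 = 1.869 s.

1.869 s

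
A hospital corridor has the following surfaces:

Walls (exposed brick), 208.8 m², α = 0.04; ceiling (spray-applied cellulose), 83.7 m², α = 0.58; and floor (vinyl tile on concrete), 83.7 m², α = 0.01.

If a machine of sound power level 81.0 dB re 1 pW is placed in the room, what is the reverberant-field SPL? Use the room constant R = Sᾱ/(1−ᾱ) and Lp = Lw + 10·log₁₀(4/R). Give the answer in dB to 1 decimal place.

68.7 dB

A = 57.735 sabins; S = 376.2 m².
ᾱ = 0.1535, so room constant R = A/(1−ᾱ) = 68.204 m².
Lp = 81.0 + 10·log₁₀(4/68.204) = 81.0 + (-12.32) = 68.7 dB.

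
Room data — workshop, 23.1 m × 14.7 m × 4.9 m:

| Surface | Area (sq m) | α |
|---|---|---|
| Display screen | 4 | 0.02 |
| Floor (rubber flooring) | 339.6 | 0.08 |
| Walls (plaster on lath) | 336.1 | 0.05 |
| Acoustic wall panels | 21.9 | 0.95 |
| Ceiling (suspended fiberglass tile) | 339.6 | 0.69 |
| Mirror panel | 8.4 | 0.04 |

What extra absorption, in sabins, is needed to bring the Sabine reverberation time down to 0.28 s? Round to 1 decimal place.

Summing Sᵢαᵢ: 0.080 + 27.168 + 16.805 + 20.805 + 234.324 + 0.336 → A₁ = 299.518 sabins.
V = 1663.893 m³. Required absorption A₂ = 0.161 × 1663.893 / 0.28 = 956.738 sabins.
Additional absorption ΔA = 956.738 − 299.518 = 657.2 sabins.

657.2 sabins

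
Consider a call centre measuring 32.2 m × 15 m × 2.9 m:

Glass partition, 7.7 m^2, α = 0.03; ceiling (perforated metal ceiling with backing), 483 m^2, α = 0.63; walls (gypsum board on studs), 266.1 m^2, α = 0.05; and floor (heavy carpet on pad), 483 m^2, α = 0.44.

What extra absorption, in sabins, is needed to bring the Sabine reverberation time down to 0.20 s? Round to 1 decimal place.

597.2 sabins

A₁ = Σ Sᵢαᵢ = 7.7·0.03 + 483·0.63 + 266.1·0.05 + 483·0.44 = 530.346 sabins.
Target A₂ = 0.161·1400.7/0.20 = 1127.563 sabins (V = 1400.7 m³).
Additional absorption ΔA = 1127.563 − 530.346 = 597.2 sabins.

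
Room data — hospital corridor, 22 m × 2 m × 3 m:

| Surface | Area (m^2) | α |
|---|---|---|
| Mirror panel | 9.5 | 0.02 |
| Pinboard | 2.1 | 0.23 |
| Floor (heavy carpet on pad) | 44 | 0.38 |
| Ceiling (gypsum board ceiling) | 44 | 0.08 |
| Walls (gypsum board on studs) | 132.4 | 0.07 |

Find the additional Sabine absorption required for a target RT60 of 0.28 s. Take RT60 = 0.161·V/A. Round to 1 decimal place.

45.7 sabins

Total absorption A₁ = 9.5·0.02 + 2.1·0.23 + 44·0.38 + 44·0.08 + 132.4·0.07
  = 0.190 + 0.483 + 16.720 + 3.520 + 9.268 = 30.181 m^2 sabins.
V = 132 m³. Required absorption A₂ = 0.161 × 132 / 0.28 = 75.900 sabins.
Shortfall: 75.900 − 30.181 = 45.7 sabins.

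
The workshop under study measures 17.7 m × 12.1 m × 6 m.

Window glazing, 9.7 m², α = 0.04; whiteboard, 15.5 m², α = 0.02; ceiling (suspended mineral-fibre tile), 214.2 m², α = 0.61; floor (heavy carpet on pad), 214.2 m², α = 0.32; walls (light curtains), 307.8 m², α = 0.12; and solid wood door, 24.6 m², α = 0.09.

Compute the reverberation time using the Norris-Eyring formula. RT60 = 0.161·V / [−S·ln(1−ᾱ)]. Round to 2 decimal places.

Total surface area S = 9.7 + 15.5 + 214.2 + 214.2 + 307.8 + 24.6 = 786.0 m².
Absorption A = 9.7·0.04 + 15.5·0.02 + 214.2·0.61 + 214.2·0.32 + 307.8·0.12 + 24.6·0.09 = 239.054 sabins.
Mean coefficient ᾱ = A/S = 0.3041.
Eyring denominator: −S ln(1−ᾱ) = 284.964.
V = 17.7 × 12.1 × 6 = 1285.02 m³.
RT60 = 0.161 × 1285.02 / 284.964 = 0.73 s.

0.73 s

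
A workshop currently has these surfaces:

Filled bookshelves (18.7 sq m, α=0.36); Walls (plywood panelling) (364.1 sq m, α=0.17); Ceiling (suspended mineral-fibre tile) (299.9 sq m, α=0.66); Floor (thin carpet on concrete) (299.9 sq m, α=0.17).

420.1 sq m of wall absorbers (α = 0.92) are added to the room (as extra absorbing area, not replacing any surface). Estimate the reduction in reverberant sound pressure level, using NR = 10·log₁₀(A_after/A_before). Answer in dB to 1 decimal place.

3.5 dB

A_before = Σ Sᵢαᵢ = 18.7*0.36 + 364.1*0.17 + 299.9*0.66 + 299.9*0.17 = 317.546 sabins.
Treatment contributes 420.1·0.92 = 386.492 sabins.
A_after = 317.546 + 386.492 = 704.038 sabins.
Reduction = 10 log₁₀(A_after/A_before) = 10 log₁₀(2.2171) = 3.5 dB.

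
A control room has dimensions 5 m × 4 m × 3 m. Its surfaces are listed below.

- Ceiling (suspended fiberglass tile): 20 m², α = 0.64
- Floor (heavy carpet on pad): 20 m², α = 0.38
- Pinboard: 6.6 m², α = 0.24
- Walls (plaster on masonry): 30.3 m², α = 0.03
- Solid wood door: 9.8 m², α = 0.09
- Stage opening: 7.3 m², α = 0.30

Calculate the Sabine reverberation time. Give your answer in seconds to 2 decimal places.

Total absorption A = 20*0.64 + 20*0.38 + 6.6*0.24 + 30.3*0.03 + 9.8*0.09 + 7.3*0.30
  = 12.800 + 7.600 + 1.584 + 0.909 + 0.882 + 2.190 = 25.965 m² sabins.
Volume V = 5 × 4 × 3 = 60 m³.
RT60 = 0.161 · V / A = 0.161 × 60 / 25.965 = 0.37 s.

0.37 s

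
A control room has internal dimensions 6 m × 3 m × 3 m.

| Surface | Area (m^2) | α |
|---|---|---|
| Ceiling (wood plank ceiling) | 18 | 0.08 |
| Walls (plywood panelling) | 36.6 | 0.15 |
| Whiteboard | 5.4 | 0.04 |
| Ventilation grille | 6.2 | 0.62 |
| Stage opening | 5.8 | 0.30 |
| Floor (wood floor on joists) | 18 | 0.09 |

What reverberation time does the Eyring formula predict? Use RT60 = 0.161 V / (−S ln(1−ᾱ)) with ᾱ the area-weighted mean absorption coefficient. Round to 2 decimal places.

0.56 sec

Total surface area S = 18 + 36.6 + 5.4 + 6.2 + 5.8 + 18 = 90.0 m^2.
Σ(Sᵢαᵢ) = 18·0.08 + 36.6·0.15 + 5.4·0.04 + 6.2·0.62 + 5.8·0.30 + 18·0.09 = 14.350.
ᾱ = 14.350 / 90.0 = 0.1594.
−S·ln(1−ᾱ) = −90.0 × ln(1 − 0.1594) = 15.628.
V = 6 × 3 × 3 = 54 m³.
T = 0.161·V/[−S·ln(1−ᾱ)] = 0.161·54/15.628 = 0.56 s.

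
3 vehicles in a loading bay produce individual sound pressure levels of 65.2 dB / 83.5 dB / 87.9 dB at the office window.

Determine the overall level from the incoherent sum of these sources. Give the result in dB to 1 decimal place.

89.3 dB

Converting to relative power and adding: 10^(65.2/10) + 10^(83.5/10) + 10^(87.9/10) = 8.438e+08.
Combined level = 10 log₁₀(8.438e+08) = 89.3 dB.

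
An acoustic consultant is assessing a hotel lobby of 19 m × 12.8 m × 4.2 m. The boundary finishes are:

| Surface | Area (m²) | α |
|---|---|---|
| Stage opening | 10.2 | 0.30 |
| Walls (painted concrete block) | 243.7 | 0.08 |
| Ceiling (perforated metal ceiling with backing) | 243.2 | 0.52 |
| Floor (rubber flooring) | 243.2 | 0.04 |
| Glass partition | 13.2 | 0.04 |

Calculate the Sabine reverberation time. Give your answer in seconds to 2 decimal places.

1.03 s

Total absorption A = 10.2×0.30 + 243.7×0.08 + 243.2×0.52 + 243.2×0.04 + 13.2×0.04
  = 3.060 + 19.496 + 126.464 + 9.728 + 0.528 = 159.276 m² sabins.
Volume V = 19 × 12.8 × 4.2 = 1021.44 m³.
RT60 = 0.161 · V / A = 0.161 × 1021.44 / 159.276 = 1.03 s.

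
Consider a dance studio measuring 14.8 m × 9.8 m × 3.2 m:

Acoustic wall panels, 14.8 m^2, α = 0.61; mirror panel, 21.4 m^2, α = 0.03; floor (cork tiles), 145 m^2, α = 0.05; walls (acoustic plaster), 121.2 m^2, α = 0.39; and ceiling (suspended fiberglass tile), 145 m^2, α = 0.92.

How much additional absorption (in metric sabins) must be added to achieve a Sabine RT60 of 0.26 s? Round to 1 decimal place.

89.8 sabins

A₁ = Σ Sᵢαᵢ = 14.8*0.61 + 21.4*0.03 + 145*0.05 + 121.2*0.39 + 145*0.92 = 197.588 sabins.
V = 464.128 m³. Required absorption A₂ = 0.161 × 464.128 / 0.26 = 287.402 sabins.
Additional absorption ΔA = 287.402 − 197.588 = 89.8 sabins.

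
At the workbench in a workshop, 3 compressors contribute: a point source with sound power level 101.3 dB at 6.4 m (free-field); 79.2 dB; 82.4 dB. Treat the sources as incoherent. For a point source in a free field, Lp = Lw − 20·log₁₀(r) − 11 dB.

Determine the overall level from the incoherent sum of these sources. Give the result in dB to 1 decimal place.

84.5 dB

Source at 6.4 m: Lp = 101.3 − 20·log₁₀(6.4) − 11 = 74.2 dB.
Converting to relative power and adding: 10^(74.2/10) + 10^(79.2/10) + 10^(82.4/10) = 2.833e+08.
Combined level = 10 log₁₀(2.833e+08) = 84.5 dB.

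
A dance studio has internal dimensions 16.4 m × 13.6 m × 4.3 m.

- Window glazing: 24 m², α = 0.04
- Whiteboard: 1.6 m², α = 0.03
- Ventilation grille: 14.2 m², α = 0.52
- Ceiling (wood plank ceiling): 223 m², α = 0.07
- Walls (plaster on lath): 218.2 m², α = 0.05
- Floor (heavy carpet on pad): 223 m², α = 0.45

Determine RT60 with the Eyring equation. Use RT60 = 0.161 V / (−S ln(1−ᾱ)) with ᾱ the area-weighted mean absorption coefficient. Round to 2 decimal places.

1.03 sec

Total surface area S = 24 + 1.6 + 14.2 + 223 + 218.2 + 223 = 704.0 m².
Σ(Sᵢαᵢ) = 24×0.04 + 1.6×0.03 + 14.2×0.52 + 223×0.07 + 218.2×0.05 + 223×0.45 = 135.262.
ᾱ = 135.262 / 704.0 = 0.1921.
−S·ln(1−ᾱ) = −704.0 × ln(1 − 0.1921) = 150.175.
V = 16.4 × 13.6 × 4.3 = 959.072 m³.
T = 0.161·V/[−S·ln(1−ᾱ)] = 0.161·959.072/150.175 = 1.03 s.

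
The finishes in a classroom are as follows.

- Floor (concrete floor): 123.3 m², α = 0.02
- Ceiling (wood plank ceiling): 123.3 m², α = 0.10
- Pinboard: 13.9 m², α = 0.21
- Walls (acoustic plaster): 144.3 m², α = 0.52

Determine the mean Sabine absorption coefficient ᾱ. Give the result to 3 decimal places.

S = Σ Sᵢ = 123.3 + 123.3 + 13.9 + 144.3 = 404.8 m².
A = 123.3*0.02 + 123.3*0.10 + 13.9*0.21 + 144.3*0.52 = 92.751 sabins.
ᾱ = A/S = 0.229.

0.229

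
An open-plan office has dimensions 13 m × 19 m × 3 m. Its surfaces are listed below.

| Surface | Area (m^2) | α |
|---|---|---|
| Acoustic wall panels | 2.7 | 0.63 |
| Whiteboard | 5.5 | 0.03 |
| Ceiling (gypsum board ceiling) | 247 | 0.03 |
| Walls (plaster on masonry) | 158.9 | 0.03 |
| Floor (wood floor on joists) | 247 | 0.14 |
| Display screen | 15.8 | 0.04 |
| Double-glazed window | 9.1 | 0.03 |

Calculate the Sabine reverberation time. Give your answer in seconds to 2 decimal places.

A = Σ Sᵢαᵢ = 2.7*0.63 + 5.5*0.03 + 247*0.03 + 158.9*0.03 + 247*0.14 + 15.8*0.04 + 9.1*0.03 = 49.528 sabins.
V = 13·19·3 = 741 m³.
Sabine: RT60 = 0.161 × 741 / 49.528 = 2.41 s.

2.41 s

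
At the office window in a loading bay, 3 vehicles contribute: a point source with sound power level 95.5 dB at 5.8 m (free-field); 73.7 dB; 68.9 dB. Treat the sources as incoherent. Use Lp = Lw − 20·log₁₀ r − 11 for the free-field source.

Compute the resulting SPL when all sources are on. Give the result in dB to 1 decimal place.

Source at 5.8 m: Lp = 95.5 − 20·log₁₀(5.8) − 11 = 69.2 dB.
Converting to relative power and adding: 10^(69.2/10) + 10^(73.7/10) + 10^(68.9/10) = 3.952e+07.
Back to dB: 10·log₁₀ Σ = 76.0 dB.

76.0 dB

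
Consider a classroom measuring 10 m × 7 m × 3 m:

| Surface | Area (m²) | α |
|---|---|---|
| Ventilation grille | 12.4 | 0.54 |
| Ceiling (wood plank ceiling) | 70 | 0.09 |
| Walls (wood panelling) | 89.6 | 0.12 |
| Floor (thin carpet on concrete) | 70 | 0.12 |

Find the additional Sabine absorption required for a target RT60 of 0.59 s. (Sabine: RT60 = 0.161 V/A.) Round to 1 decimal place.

Summing Sᵢαᵢ: 6.696 + 6.300 + 10.752 + 8.400 → A₁ = 32.148 sabins.
Target A₂ = 0.161·210/0.59 = 57.305 sabins (V = 210 m³).
Additional absorption ΔA = 57.305 − 32.148 = 25.2 sabins.

25.2 sabins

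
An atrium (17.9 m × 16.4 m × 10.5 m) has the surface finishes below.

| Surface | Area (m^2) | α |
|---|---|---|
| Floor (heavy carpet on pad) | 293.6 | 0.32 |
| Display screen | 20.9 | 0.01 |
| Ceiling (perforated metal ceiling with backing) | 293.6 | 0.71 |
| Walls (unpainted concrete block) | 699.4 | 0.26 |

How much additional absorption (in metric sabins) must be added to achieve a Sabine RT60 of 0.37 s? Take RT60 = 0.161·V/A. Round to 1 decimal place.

856.8 sabins

Summing Sᵢαᵢ: 93.952 + 0.209 + 208.456 + 181.844 → A₁ = 484.461 sabins.
Target A₂ = 0.161·3082.38/0.37 = 1341.252 sabins (V = 3082.38 m³).
Shortfall: 1341.252 − 484.461 = 856.8 sabins.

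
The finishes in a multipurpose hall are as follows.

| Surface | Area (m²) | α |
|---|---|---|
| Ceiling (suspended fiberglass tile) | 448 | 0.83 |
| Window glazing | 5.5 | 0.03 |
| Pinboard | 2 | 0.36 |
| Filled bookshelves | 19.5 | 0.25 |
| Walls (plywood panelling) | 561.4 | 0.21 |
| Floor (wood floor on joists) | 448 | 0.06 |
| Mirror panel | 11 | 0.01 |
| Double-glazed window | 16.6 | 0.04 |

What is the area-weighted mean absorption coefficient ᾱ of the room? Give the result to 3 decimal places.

0.346

S = Σ Sᵢ = 448 + 5.5 + 2 + 19.5 + 561.4 + 448 + 11 + 16.6 = 1512.0 m².
Weighted sum Σ Sα = 523.148.
ᾱ = A/S = 0.346.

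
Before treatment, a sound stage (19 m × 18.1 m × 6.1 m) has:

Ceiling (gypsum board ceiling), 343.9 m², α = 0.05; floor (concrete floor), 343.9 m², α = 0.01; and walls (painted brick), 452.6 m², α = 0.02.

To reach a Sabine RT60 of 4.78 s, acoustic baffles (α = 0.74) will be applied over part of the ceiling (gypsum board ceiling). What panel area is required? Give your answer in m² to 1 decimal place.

59.4

A₁ = Σ Sᵢαᵢ = 343.9*0.05 + 343.9*0.01 + 452.6*0.02 = 29.686 sabins.
Required A₂ = 0.161·2097.79/4.78 = 70.658 sabins.
Absorption to add: 70.658 − 29.686 = 40.972 sabins.
Each m² of panel replacing the ceiling (gypsum board ceiling) adds (0.74 − 0.05) = 0.69 sabins.
Area = ΔA/Δα = 40.972/0.69 = 59.4 m².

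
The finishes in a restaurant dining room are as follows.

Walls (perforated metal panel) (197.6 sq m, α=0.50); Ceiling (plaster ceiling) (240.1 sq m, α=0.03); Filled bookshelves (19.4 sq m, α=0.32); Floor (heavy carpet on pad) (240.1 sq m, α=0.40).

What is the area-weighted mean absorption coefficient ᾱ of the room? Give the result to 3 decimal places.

0.299

Total surface area S = 697.2 sq m.
Σ(Sᵢαᵢ) = 197.6·0.50 + 240.1·0.03 + 19.4·0.32 + 240.1·0.40 = 208.251.
ᾱ = A/S = 0.299.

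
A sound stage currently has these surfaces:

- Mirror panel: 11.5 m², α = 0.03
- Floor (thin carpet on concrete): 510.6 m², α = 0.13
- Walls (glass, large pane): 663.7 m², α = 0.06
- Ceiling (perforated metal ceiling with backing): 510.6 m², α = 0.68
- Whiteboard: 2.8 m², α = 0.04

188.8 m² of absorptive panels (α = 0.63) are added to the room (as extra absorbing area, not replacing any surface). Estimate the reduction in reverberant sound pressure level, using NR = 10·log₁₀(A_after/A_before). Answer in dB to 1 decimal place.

A_before = Σ Sᵢαᵢ = 11.5*0.03 + 510.6*0.13 + 663.7*0.06 + 510.6*0.68 + 2.8*0.04 = 453.865 sabins.
Treatment contributes 188.8·0.63 = 118.944 sabins.
A_after = 453.865 + 118.944 = 572.809 sabins.
Reduction = 10 log₁₀(A_after/A_before) = 10 log₁₀(1.2621) = 1.0 dB.

1.0 dB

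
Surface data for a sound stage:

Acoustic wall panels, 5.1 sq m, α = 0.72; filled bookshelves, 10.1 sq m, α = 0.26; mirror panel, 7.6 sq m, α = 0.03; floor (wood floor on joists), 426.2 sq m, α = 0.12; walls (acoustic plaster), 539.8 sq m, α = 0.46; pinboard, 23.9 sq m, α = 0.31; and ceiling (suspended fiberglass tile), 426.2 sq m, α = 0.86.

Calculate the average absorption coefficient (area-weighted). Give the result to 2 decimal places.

S = Σ Sᵢ = 5.1 + 10.1 + 7.6 + 426.2 + 539.8 + 23.9 + 426.2 = 1438.9 sq m.
Σ(Sᵢαᵢ) = 5.1·0.72 + 10.1·0.26 + 7.6·0.03 + 426.2·0.12 + 539.8·0.46 + 23.9·0.31 + 426.2·0.86 = 679.919.
ᾱ = 679.919 / 1438.9 = 0.47.

0.47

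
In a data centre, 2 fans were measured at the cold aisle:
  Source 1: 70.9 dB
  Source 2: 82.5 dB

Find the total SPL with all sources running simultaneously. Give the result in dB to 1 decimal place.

82.8 dB

Sum in the linear (power) domain: Σ 10^(Lᵢ/10) = 10^(70.9/10) + 10^(82.5/10) = 1.901e+08.
Combined level = 10 log₁₀(1.901e+08) = 82.8 dB.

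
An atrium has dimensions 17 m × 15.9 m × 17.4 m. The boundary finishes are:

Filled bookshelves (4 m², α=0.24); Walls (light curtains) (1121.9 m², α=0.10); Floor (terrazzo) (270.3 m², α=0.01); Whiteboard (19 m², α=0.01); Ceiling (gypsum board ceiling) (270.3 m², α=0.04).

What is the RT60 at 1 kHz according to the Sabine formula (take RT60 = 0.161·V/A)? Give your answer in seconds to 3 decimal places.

Summing Sᵢαᵢ: 0.960 + 112.190 + 2.703 + 0.190 + 10.812 → A = 126.855 sabins.
Volume V = 17 × 15.9 × 17.4 = 4703.22 m³.
RT60 = 0.161 · V / A = 0.161 × 4703.22 / 126.855 = 5.969 s.

5.969 s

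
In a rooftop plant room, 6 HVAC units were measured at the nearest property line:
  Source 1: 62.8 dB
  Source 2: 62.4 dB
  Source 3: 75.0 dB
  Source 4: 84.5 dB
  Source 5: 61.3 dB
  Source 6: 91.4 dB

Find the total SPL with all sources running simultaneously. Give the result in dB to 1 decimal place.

Sum in the linear (power) domain: Σ 10^(Lᵢ/10) = 10^(62.8/10) + 10^(62.4/10) + 10^(75.0/10) + 10^(84.5/10) + 10^(61.3/10) + 10^(91.4/10) = 1.699e+09.
Combined level = 10 log₁₀(1.699e+09) = 92.3 dB.

92.3 dB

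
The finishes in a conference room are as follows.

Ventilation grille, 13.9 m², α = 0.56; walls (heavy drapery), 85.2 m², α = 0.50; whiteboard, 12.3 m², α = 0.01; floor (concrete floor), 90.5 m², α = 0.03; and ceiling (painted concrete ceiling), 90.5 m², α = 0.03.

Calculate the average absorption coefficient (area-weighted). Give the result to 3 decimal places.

0.191

S = Σ Sᵢ = 13.9 + 85.2 + 12.3 + 90.5 + 90.5 = 292.4 m².
Weighted sum Σ Sα = 55.937.
ᾱ = A/S = 0.191.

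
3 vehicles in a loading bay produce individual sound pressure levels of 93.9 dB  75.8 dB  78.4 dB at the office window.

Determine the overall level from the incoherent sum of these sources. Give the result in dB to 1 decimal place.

Σ 10^(Lᵢ/10) = 2.562e+09.
L_total = 10·log₁₀(2.562e+09) = 94.1 dB.

94.1 dB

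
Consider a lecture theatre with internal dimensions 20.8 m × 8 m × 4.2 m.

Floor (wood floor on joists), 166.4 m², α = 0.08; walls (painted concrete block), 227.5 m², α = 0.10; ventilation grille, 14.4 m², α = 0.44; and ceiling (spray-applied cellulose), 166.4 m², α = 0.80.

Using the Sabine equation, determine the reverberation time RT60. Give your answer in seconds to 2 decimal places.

Total absorption A = 166.4·0.08 + 227.5·0.10 + 14.4·0.44 + 166.4·0.80
  = 13.312 + 22.750 + 6.336 + 133.120 = 175.518 m² sabins.
Volume V = 20.8 × 8 × 4.2 = 698.88 m³.
RT60 = 0.161 · V / A = 0.161 × 698.88 / 175.518 = 0.64 s.

0.64 seconds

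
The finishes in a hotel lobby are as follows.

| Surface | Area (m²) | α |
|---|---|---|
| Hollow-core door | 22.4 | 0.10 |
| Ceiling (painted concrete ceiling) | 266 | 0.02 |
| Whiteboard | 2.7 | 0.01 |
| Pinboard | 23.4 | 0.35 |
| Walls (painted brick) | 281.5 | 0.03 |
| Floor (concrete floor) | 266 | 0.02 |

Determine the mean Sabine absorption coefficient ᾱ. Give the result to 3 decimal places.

0.034

Total surface area S = 862.0 m².
A = 22.4*0.10 + 266*0.02 + 2.7*0.01 + 23.4*0.35 + 281.5*0.03 + 266*0.02 = 29.542 sabins.
ᾱ = 29.542 / 862.0 = 0.034.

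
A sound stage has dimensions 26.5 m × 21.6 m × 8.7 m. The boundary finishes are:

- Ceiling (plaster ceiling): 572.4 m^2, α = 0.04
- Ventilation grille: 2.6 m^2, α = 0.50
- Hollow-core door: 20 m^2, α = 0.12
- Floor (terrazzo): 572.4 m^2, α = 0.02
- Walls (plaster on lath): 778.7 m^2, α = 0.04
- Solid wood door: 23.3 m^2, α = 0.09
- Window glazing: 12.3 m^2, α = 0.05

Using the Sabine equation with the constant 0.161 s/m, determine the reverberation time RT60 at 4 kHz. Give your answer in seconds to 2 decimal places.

11.15 s

A = Σ Sᵢαᵢ = 572.4×0.04 + 2.6×0.50 + 20×0.12 + 572.4×0.02 + 778.7×0.04 + 23.3×0.09 + 12.3×0.05 = 71.904 sabins.
Volume V = 26.5 × 21.6 × 8.7 = 4979.88 m³.
Sabine: RT60 = 0.161 × 4979.88 / 71.904 = 11.15 s.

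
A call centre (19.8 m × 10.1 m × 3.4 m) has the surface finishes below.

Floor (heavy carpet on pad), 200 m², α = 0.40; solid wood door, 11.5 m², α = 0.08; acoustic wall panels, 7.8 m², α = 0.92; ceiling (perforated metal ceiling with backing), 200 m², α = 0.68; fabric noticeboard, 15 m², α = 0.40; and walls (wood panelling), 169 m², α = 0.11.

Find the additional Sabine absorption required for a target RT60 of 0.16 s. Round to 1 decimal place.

435.5 sabins

Equivalent absorption area: A₁ = 200*0.40 + 11.5*0.08 + 7.8*0.92 + 200*0.68 + 15*0.40 + 169*0.11 = 248.686 m².
For T = 0.16 s, need A₂ = 0.161·V/T = 0.161·679.932/0.16 = 684.182 sabins.
ΔA = A₂ − A₁ = 684.182 − 248.686 = 435.5 sabins.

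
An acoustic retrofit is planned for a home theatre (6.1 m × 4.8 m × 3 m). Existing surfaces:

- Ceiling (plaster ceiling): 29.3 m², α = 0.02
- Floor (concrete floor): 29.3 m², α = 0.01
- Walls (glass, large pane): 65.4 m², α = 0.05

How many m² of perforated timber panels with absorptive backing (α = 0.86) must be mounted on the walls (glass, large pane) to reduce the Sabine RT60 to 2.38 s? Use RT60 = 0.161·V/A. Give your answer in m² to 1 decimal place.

Equivalent absorption area: A₁ = 29.3*0.02 + 29.3*0.01 + 65.4*0.05 = 4.149 m².
V = 87.84 m³. Target absorption A₂ = 0.161 × 87.84 / 2.38 = 5.942 sabins.
Absorption to add: 5.942 − 4.149 = 1.793 sabins.
Each m² of panel replacing the walls (glass, large pane) adds (0.86 − 0.05) = 0.81 sabins.
Area = ΔA/Δα = 1.793/0.81 = 2.2 m².

2.2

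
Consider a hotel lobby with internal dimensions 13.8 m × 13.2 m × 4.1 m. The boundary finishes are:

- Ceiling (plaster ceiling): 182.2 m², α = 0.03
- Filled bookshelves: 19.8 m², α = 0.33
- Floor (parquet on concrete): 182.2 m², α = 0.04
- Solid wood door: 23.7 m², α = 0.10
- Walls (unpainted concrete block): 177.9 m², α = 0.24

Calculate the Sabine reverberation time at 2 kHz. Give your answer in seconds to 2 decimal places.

A = Σ Sᵢαᵢ = 182.2×0.03 + 19.8×0.33 + 182.2×0.04 + 23.7×0.10 + 177.9×0.24 = 64.354 sabins.
V = 13.8·13.2·4.1 = 746.856 m³.
RT60 = 0.161 · V / A = 0.161 × 746.856 / 64.354 = 1.87 s.

1.87 sec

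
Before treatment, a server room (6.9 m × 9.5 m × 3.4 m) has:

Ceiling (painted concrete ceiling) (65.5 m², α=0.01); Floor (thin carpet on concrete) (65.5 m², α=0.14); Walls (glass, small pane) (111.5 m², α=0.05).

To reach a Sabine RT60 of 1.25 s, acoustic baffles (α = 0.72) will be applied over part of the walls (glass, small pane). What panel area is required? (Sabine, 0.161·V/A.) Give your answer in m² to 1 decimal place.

19.9

Equivalent absorption area: A₁ = 65.5×0.01 + 65.5×0.14 + 111.5×0.05 = 15.400 m².
V = 222.87 m³. Target absorption A₂ = 0.161 × 222.87 / 1.25 = 28.706 sabins.
Absorption to add: 28.706 − 15.400 = 13.306 sabins.
Each m² of panel replacing the walls (glass, small pane) adds (0.72 − 0.05) = 0.67 sabins.
Panel area = 13.306 / 0.67 = 19.9 m².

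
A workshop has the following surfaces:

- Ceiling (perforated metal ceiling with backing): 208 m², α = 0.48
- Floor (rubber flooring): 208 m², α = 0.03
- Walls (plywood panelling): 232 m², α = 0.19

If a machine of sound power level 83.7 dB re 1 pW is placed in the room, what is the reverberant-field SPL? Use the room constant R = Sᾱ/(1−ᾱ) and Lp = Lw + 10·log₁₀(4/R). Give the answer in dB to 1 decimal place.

66.8 dB

Σ(Sᵢαᵢ) = 208·0.48 + 208·0.03 + 232·0.19 = 150.160; total area S = 648.0 m².
ᾱ = 150.160/648.0 = 0.2317; R = Sᾱ/(1−ᾱ) = 150.160/(1−0.2317) = 195.444 m².
Lp = 83.7 + 10·log₁₀(4/195.444) = 83.7 + (-16.89) = 66.8 dB.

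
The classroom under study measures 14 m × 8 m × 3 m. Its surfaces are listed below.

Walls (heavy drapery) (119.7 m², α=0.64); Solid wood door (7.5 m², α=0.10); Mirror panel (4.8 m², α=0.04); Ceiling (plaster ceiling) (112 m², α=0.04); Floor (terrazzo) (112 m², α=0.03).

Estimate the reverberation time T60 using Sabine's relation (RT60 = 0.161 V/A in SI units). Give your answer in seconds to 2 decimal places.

Total absorption A = 119.7×0.64 + 7.5×0.10 + 4.8×0.04 + 112×0.04 + 112×0.03
  = 76.608 + 0.750 + 0.192 + 4.480 + 3.360 = 85.390 m² sabins.
V = 14·8·3 = 336 m³.
RT60 = 0.161 · V / A = 0.161 × 336 / 85.390 = 0.63 s.

0.63 seconds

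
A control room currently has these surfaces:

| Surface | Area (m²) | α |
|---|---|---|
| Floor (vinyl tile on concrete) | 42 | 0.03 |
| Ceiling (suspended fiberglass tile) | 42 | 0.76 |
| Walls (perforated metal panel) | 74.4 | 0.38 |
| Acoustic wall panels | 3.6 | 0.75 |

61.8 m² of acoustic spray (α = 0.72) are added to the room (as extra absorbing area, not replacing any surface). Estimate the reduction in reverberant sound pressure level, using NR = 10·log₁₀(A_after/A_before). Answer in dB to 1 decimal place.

A_before = Σ Sᵢαᵢ = 42×0.03 + 42×0.76 + 74.4×0.38 + 3.6×0.75 = 64.152 sabins.
Treatment contributes 61.8·0.72 = 44.496 sabins.
New total A_after = 108.648 sabins.
NR = 10·log₁₀(108.648/64.152) = 2.3 dB.

2.3 dB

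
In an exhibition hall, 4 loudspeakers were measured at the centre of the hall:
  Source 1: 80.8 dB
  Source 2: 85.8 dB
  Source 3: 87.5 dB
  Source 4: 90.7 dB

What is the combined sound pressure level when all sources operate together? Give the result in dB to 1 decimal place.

Converting to relative power and adding: 10^(80.8/10) + 10^(85.8/10) + 10^(87.5/10) + 10^(90.7/10) = 2.238e+09.
L_total = 10·log₁₀(2.238e+09) = 93.5 dB.

93.5 dB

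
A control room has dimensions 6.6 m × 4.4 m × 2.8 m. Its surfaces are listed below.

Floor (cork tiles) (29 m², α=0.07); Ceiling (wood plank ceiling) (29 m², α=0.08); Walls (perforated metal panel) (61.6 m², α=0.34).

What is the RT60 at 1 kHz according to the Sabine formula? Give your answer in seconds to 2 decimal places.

Equivalent absorption area: A = 29*0.07 + 29*0.08 + 61.6*0.34 = 25.294 m².
Volume V = 6.6 × 4.4 × 2.8 = 81.312 m³.
RT60 = 0.161 · V / A = 0.161 × 81.312 / 25.294 = 0.52 s.

0.52 s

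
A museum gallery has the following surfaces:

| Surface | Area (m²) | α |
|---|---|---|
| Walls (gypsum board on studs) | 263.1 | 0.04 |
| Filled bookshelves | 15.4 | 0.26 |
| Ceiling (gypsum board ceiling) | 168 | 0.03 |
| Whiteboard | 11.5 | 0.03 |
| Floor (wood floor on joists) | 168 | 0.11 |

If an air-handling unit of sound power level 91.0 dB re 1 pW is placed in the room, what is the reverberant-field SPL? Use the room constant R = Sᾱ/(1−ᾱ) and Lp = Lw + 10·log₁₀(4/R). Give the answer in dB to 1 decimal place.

Σ(Sᵢαᵢ) = 263.1×0.04 + 15.4×0.26 + 168×0.03 + 11.5×0.03 + 168×0.11 = 38.393; total area S = 626.0 m².
ᾱ = 0.0613, so room constant R = A/(1−ᾱ) = 40.900 m².
Lp = 91.0 + 10·log₁₀(4/40.900) = 91.0 + (-10.10) = 80.9 dB.

80.9 dB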